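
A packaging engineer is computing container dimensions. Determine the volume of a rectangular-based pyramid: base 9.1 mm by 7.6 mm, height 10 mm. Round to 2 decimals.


Shape: rectangular pyramid
Base: 9.1 mm x 7.6 mm, Height h = 10 mm
Formula: V = (1/3) * base_area * h
base_area = 9.1 * 7.6 = 69.16
base_area * h = 69.16 * 10 = 691.6
V = 691.6 / 3
V = 230.53
230.53 mm^3


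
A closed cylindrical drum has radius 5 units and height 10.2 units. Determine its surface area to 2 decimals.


Shape: closed cylinder
Radius r = 5 units, Height h = 10.2 units
Formula: SA = 2*pi*r^2 + 2*pi*r*h = 2*pi*r*(r + h)
r + h = 15.2
2 * r * (r + h) = 2 * 5 * 15.2 = 152
SA = 152 * pi
SA = 477.52
477.52 units^2


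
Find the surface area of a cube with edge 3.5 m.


Shape: cube
Side s = 3.5 m
A cube has 6 square faces.
Formula: SA = 6 * s^2
s^2 = 12.25
SA = 6 * 12.25
SA = 73.5
73.5 m^2


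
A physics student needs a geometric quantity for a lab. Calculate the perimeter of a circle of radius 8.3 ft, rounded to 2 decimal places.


Shape: circle
Radius r = 8.3 ft
Formula: C = 2 * pi * r
C = 2 * pi * 8.3
C = 16.6 * pi
C = 52.15
52.15 ft


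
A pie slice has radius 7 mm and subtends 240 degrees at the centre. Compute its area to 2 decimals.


Shape: circular sector
Radius r = 7 mm, Angle = 240 degrees
Formula: A = (angle/360) * pi * r^2
r^2 = 49
Fraction of circle = 240/360
A = (240/360) * pi * 49
A = 32.666667 * pi
A = 102.63
102.63 mm^2


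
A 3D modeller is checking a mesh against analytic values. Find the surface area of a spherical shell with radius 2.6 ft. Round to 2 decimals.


Shape: sphere
Radius r = 2.6 ft
Formula: SA = 4 * pi * r^2
r^2 = 6.76
SA = 4 * pi * 6.76
SA = 27.04 * pi
SA = 84.95
84.95 ft^2


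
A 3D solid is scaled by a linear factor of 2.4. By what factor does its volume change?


Linear scale factor k = 2.4
Rule: under a linear scaling by k, volumes scale by k^3.
k^3 = 2.4 * 2.4 * 2.4
k^3 = 5.76 * 2.4
k^3 = 13.824
Volume scales by a factor of 13.824.
13.824 (dimensionless)


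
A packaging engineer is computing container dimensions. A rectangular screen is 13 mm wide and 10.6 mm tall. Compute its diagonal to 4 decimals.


Shape: rectangle (diagonal via Pythagoras)
Sides: 13 mm and 10.6 mm
Formula: d = sqrt(l^2 + w^2)
l^2 = 169, w^2 = 112.36
l^2 + w^2 = 281.36
d = sqrt(281.36)
d = 16.7738
16.7738 mm


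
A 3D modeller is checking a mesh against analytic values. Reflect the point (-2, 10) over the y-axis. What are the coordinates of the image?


Transformation: reflection
Original point: (-2, 10)
Rule for reflection over the y-axis: (x, y) -> (-x, y)
Apply: (-2, 10) -> (2, 10)
(2, 10)


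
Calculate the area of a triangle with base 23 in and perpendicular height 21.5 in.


Shape: triangle
Base b = 23 in, Height h = 21.5 in
Formula: A = (1/2) * b * h
A = 0.5 * 23 * 21.5
A = 0.5 * 494.5
A = 247.25
247.25 in^2


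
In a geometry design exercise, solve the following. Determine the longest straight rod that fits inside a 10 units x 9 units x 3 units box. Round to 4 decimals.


Shape: rectangular box (space diagonal)
l = 10 units, w = 9 units, h = 3 units
Visualize: the diagonal of the base, then a right triangle with that diagonal and the height.
Formula: d = sqrt(l^2 + w^2 + h^2)
l^2 + w^2 + h^2 = 100 + 81 + 9 = 190
d = sqrt(190)
d = 13.784
13.784 units


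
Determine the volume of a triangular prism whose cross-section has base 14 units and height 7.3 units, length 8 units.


Shape: triangular prism
Triangle base = 14 units, triangle height = 7.3 units, prism length L = 8 units
Formula: V = (1/2 * b * h_tri) * L
Cross-section area = 0.5 * 14 * 7.3 = 51.1
V = 51.1 * 8
V = 408.8
408.8 units^3


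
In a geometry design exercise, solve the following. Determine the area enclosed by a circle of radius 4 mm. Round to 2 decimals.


Shape: circle
Radius r = 4 mm
Formula: A = pi * r^2
r^2 = 4^2 = 16
A = pi * 16
A = 50.27
50.27 mm^2


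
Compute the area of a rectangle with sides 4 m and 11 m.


Shape: rectangle
Length l = 4 m, Width w = 11 m
Formula: A = l * w
A = 4 * 11
A = 44
44 m^2


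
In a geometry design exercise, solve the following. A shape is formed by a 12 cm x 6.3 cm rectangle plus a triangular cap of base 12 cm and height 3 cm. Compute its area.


Composite shape: rectangle + triangle
Rectangle area = 12 * 6.3 = 75.6
Triangle area = 0.5 * 12 * 3 = 18
Total = 75.6 + 18
Total = 93.6
93.6 cm^2


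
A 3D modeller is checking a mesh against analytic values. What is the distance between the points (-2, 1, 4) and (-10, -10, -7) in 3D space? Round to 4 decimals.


3D distance between two points
P1 = (-2, 1, 4), P2 = (-10, -10, -7)
Formula: d = sqrt((x2-x1)^2 + (y2-y1)^2 + (z2-z1)^2)
dx = -10 - -2 = -8
dy = -10 - 1 = -11
dz = -7 - 4 = -11
dx^2 + dy^2 + dz^2 = 64 + 121 + 121 = 306
d = sqrt(306)
d = 17.4929
17.4929 units


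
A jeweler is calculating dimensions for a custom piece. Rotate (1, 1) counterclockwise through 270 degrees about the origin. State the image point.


Transformation: rotation about the origin
Original point: (1, 1)
Rule for 270 deg counterclockwise: (x, y) -> (y, -x)
Apply: (1, 1) -> (1, -1)
(1, -1)


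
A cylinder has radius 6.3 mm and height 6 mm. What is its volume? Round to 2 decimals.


Shape: cylinder
Radius r = 6.3 mm, Height h = 6 mm
Formula: V = pi * r^2 * h
r^2 = 39.69
V = pi * 39.69 * 6
V = 238.14 * pi
V = 748.14
748.14 mm^3


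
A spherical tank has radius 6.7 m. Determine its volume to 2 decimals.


Shape: sphere
Radius r = 6.7 m
Formula: V = (4/3) * pi * r^3
r^3 = 300.763
(4/3) * 300.763 = 401.017333
V = 401.017333 * pi
V = 1259.83
1259.83 m^3


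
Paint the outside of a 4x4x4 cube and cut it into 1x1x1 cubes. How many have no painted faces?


Large cube: 4 x 4 x 4, cut into unit cubes.
n = 4, so n - 2 = 2
Unpainted cubes form the interior (n - 2)^3 block.
(n - 2)^3 = 2^3 = 8
8 unit cubes


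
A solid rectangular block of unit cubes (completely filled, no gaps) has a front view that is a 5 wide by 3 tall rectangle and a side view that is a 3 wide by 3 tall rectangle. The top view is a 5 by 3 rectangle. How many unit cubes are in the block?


Orthographic views of a solid rectangular block:
Front view 5 x 3 -> length = 5, height = 3
Side view 3 x 3 -> width = 3, height = 3 (consistent)
Top view 5 x 3 -> confirms length = 5, width = 3
The block is 5 x 3 x 3.
Total unit cubes = 5 * 3 * 3 = 45
45 unit cubes


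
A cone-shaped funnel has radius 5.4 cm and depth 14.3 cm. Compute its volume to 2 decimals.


Shape: cone
Radius r = 5.4 cm, Height h = 14.3 cm
Formula: V = (1/3) * pi * r^2 * h
r^2 = 29.16
pi * r^2 * h = pi * 29.16 * 14.3 = 416.988 * pi
V = 416.988 * pi / 3
V = 436.67
436.67 cm^3


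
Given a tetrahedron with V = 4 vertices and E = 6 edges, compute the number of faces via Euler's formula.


Polyhedron: tetrahedron
Euler's formula for convex polyhedra: V - E + F = 2
Given: V = 4 vertices and E = 6 edges
Solve for F:
F = 2 + E - V = 2 + 6 - 4 = 4
4 faces


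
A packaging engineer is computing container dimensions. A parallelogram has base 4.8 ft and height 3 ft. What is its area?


Shape: parallelogram
Base b = 4.8 ft, Height h = 3 ft
Formula: A = b * h
A = 4.8 * 3
A = 14.4
14.4 ft^2


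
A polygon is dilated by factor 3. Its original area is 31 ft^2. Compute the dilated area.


Linear scale factor k = 3
Original area = 31 ft^2
Rule: under a linear scaling by k, areas scale by k^2.
k^2 = 3^2 = 9
New area = 31 * 9
New area = 279
279 ft^2


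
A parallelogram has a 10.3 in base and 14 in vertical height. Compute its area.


Shape: parallelogram
Base b = 10.3 in, Height h = 14 in
Formula: A = b * h
A = 10.3 * 14
A = 144.2
144.2 in^2


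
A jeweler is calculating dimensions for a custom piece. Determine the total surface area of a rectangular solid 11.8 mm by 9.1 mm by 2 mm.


Shape: rectangular prism
l = 11.8 mm, w = 9.1 mm, h = 2 mm
Formula: SA = 2(lw + lh + wh)
lw = 107.38, lh = 23.6, wh = 18.2
lw + lh + wh = 149.18
SA = 2 * 149.18
SA = 298.36
298.36 mm^2


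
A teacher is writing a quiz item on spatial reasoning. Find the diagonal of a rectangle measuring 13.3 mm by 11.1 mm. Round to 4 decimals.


Shape: rectangle (diagonal via Pythagoras)
Sides: 13.3 mm and 11.1 mm
Formula: d = sqrt(l^2 + w^2)
l^2 = 176.89, w^2 = 123.21
l^2 + w^2 = 300.1
d = sqrt(300.1)
d = 17.3234
17.3234 mm


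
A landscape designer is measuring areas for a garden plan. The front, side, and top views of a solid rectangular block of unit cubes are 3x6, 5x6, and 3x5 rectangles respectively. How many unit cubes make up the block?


Orthographic views of a solid rectangular block:
Front view 3 x 6 -> length = 3, height = 6
Side view 5 x 6 -> width = 5, height = 6 (consistent)
Top view 3 x 5 -> confirms length = 3, width = 5
The block is 3 x 5 x 6.
Total unit cubes = 3 * 5 * 6 = 90
90 unit cubes


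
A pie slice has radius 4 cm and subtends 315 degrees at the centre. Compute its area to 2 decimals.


Shape: circular sector
Radius r = 4 cm, Angle = 315 degrees
Formula: A = (angle/360) * pi * r^2
r^2 = 16
Fraction of circle = 315/360
A = (315/360) * pi * 16
A = 14 * pi
A = 43.98
43.98 cm^2


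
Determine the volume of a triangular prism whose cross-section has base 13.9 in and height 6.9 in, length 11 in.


Shape: triangular prism
Triangle base = 13.9 in, triangle height = 6.9 in, prism length L = 11 in
Formula: V = (1/2 * b * h_tri) * L
Cross-section area = 0.5 * 13.9 * 6.9 = 47.955
V = 47.955 * 11
V = 527.505
527.505 in^3


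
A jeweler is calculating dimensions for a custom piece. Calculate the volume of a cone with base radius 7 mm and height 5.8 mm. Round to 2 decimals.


Shape: cone
Radius r = 7 mm, Height h = 5.8 mm
Formula: V = (1/3) * pi * r^2 * h
r^2 = 49
pi * r^2 * h = pi * 49 * 5.8 = 284.2 * pi
V = 284.2 * pi / 3
V = 297.61
297.61 mm^3


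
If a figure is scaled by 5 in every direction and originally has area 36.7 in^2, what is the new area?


Linear scale factor k = 5
Original area = 36.7 in^2
Rule: under a linear scaling by k, areas scale by k^2.
k^2 = 5^2 = 25
New area = 36.7 * 25
New area = 917.5
917.5 in^2


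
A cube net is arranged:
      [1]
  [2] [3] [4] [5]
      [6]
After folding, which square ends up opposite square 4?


Net: cross layout. Take square 3 as the base (bottom).
Fold the four squares in the horizontal row up around 3: 2 -> left, 4 -> right, 5 wraps to the top.
Fold 1 and 6 up from 3: 1 -> back, 6 -> front.
Opposite pairs are therefore: (1, 6), (2, 4), (3, 5).
Face 4 is opposite face 2.
face 2


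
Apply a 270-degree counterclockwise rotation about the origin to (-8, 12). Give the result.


Transformation: rotation about the origin
Original point: (-8, 12)
Rule for 270 deg counterclockwise: (x, y) -> (y, -x)
Apply: (-8, 12) -> (12, 8)
(12, 8)


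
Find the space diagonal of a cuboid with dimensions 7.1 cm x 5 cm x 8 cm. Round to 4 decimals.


Shape: rectangular box (space diagonal)
l = 7.1 cm, w = 5 cm, h = 8 cm
Visualize: the diagonal of the base, then a right triangle with that diagonal and the height.
Formula: d = sqrt(l^2 + w^2 + h^2)
l^2 + w^2 + h^2 = 50.41 + 25 + 64 = 139.41
d = sqrt(139.41)
d = 11.8072
11.8072 cm


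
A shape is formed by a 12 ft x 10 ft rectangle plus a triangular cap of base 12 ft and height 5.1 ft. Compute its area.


Composite shape: rectangle + triangle
Rectangle area = 12 * 10 = 120
Triangle area = 0.5 * 12 * 5.1 = 30.6
Total = 120 + 30.6
Total = 150.6
150.6 ft^2


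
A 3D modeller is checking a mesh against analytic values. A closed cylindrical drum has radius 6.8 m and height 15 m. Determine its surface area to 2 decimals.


Shape: closed cylinder
Radius r = 6.8 m, Height h = 15 m
Formula: SA = 2*pi*r^2 + 2*pi*r*h = 2*pi*r*(r + h)
r + h = 21.8
2 * r * (r + h) = 2 * 6.8 * 21.8 = 296.48
SA = 296.48 * pi
SA = 931.42
931.42 m^2


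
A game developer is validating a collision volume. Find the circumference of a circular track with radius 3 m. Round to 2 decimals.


Shape: circle
Radius r = 3 m
Formula: C = 2 * pi * r
C = 2 * pi * 3
C = 6 * pi
C = 18.85
18.85 m


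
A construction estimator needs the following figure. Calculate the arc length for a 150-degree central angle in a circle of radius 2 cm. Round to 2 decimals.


Shape: circular arc
Radius r = 2 cm, Angle = 150 degrees
Formula: L = (angle/360) * 2 * pi * r
2 * pi * r = 4 * pi
L = (150/360) * 4 * pi
L = 1.666667 * pi
L = 5.24
5.24 cm


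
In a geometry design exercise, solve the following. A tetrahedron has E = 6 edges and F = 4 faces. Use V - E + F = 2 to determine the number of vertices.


Polyhedron: tetrahedron
Euler's formula for convex polyhedra: V - E + F = 2
Given: E = 6 edges and F = 4 faces
Solve for V:
V = 2 + E - F = 2 + 6 - 4 = 4
4 vertices


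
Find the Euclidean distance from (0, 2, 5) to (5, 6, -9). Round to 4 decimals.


3D distance between two points
P1 = (0, 2, 5), P2 = (5, 6, -9)
Formula: d = sqrt((x2-x1)^2 + (y2-y1)^2 + (z2-z1)^2)
dx = 5 - 0 = 5
dy = 6 - 2 = 4
dz = -9 - 5 = -14
dx^2 + dy^2 + dz^2 = 25 + 16 + 196 = 237
d = sqrt(237)
d = 15.3948
15.3948 units


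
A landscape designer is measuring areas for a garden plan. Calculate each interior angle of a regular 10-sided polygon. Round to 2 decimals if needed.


Shape: regular decagon (10 sides)
Formula: interior angle = (n - 2) * 180 / n
(n - 2) = 8
(n - 2) * 180 = 1440
angle = 1440 / 10
angle = 144
144 degrees


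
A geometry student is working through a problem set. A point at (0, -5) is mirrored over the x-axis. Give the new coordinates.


Transformation: reflection
Original point: (0, -5)
Rule for reflection over the x-axis: (x, y) -> (x, -y)
Apply: (0, -5) -> (0, 5)
(0, 5)


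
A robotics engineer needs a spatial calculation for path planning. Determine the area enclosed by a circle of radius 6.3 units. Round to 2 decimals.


Shape: circle
Radius r = 6.3 units
Formula: A = pi * r^2
r^2 = 6.3^2 = 39.69
A = pi * 39.69
A = 124.69
124.69 units^2


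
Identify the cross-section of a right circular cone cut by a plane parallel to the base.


Solid: right circular cone
Cutting plane: parallel to the base
Visualize the intersection of the plane with the solid's surface.
The boundary of the cut region is a circle.
circle


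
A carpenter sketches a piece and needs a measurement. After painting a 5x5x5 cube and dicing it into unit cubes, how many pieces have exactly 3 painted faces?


Large cube: 5 x 5 x 5, cut into unit cubes.
Cubes with 3 painted faces are at the corners. A cube always has 8 corners.
Count = 8
8 unit cubes


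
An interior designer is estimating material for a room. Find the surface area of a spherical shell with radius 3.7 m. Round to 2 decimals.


Shape: sphere
Radius r = 3.7 m
Formula: SA = 4 * pi * r^2
r^2 = 13.69
SA = 4 * pi * 13.69
SA = 54.76 * pi
SA = 172.03
172.03 m^2


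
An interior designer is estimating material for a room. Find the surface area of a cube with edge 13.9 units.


Shape: cube
Side s = 13.9 units
A cube has 6 square faces.
Formula: SA = 6 * s^2
s^2 = 193.21
SA = 6 * 193.21
SA = 1159.26
1159.26 units^2


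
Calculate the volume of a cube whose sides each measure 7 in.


Shape: cube
Side s = 7 in
Formula: V = s^3
V = 7 * 7 * 7
V = 49 * 7
V = 343
343 in^3


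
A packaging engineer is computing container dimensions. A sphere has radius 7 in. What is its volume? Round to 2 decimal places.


Shape: sphere
Radius r = 7 in
Formula: V = (4/3) * pi * r^3
r^3 = 343
(4/3) * 343 = 457.333333
V = 457.333333 * pi
V = 1436.76
1436.76 in^3


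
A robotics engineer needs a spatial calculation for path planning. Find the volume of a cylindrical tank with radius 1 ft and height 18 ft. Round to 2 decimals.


Shape: cylinder
Radius r = 1 ft, Height h = 18 ft
Formula: V = pi * r^2 * h
r^2 = 1
V = pi * 1 * 18
V = 18 * pi
V = 56.55
56.55 ft^3


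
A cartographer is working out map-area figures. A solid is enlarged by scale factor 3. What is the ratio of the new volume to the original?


Linear scale factor k = 3
Rule: under a linear scaling by k, volumes scale by k^3.
k^3 = 3 * 3 * 3
k^3 = 9 * 3
k^3 = 27
Volume scales by a factor of 27.
27 (dimensionless)


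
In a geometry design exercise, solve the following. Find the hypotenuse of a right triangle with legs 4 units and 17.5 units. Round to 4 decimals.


Shape: right triangle
Legs a = 4 units, b = 17.5 units
Formula: c = sqrt(a^2 + b^2)
a^2 = 16, b^2 = 306.25
a^2 + b^2 = 322.25
c = sqrt(322.25)
c = 17.9513
17.9513 units


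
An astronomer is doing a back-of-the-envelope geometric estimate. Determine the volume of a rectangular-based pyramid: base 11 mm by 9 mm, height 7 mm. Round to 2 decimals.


Shape: rectangular pyramid
Base: 11 mm x 9 mm, Height h = 7 mm
Formula: V = (1/3) * base_area * h
base_area = 11 * 9 = 99
base_area * h = 99 * 7 = 693
V = 693 / 3
V = 231
231 mm^3


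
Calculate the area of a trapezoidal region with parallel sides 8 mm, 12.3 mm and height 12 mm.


Shape: trapezoid
Parallel sides a = 8 mm, b = 12.3 mm; Height h = 12 mm
Formula: A = (a + b) * h / 2
a + b = 8 + 12.3 = 20.3
A = 20.3 * 12 / 2
A = 243.6 / 2
A = 121.8
121.8 mm^2


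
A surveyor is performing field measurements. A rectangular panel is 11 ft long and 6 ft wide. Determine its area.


Shape: rectangle
Length l = 11 ft, Width w = 6 ft
Formula: A = l * w
A = 11 * 6
A = 66
66 ft^2


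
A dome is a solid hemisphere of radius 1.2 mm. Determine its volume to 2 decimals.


Shape: hemisphere (half of a sphere)
Radius r = 1.2 mm
Formula: V = (1/2) * (4/3) * pi * r^3 = (2/3) * pi * r^3
r^3 = 1.728
(2/3) * 1.728 = 1.152
V = 1.152 * pi
V = 3.62
3.62 mm^3


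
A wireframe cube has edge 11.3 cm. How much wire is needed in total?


Shape: cube
Side s = 11.3 cm
A cube has 12 edges, all equal.
Formula: total edge length = 12 * s
Total = 12 * 11.3
Total = 135.6
135.6 cm


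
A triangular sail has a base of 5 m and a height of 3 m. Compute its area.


Shape: triangle
Base b = 5 m, Height h = 3 m
Formula: A = (1/2) * b * h
A = 0.5 * 5 * 3
A = 0.5 * 15
A = 7.5
7.5 m^2


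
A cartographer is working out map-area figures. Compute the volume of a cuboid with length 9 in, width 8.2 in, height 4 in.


Shape: rectangular prism
l = 9 in, w = 8.2 in, h = 4 in
Formula: V = l * w * h
V = 9 * 8.2 * 4
V = 73.8 * 4
V = 295.2
295.2 in^3


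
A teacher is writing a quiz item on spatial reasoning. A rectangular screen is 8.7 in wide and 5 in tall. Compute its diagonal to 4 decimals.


Shape: rectangle (diagonal via Pythagoras)
Sides: 8.7 in and 5 in
Formula: d = sqrt(l^2 + w^2)
l^2 = 75.69, w^2 = 25
l^2 + w^2 = 100.69
d = sqrt(100.69)
d = 10.0344
10.0344 in


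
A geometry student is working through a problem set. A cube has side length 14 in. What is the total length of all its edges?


Shape: cube
Side s = 14 in
A cube has 12 edges, all equal.
Formula: total edge length = 12 * s
Total = 12 * 14
Total = 168
168 in


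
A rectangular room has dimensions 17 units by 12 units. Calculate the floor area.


Shape: rectangle
Length l = 17 units, Width w = 12 units
Formula: A = l * w
A = 17 * 12
A = 204
204 units^2


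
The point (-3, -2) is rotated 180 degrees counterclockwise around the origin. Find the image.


Transformation: rotation about the origin
Original point: (-3, -2)
Rule for 180 deg: (x, y) -> (-x, -y)
Apply: (-3, -2) -> (3, 2)
(3, 2)


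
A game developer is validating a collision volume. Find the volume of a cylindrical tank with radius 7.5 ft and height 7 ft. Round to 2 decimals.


Shape: cylinder
Radius r = 7.5 ft, Height h = 7 ft
Formula: V = pi * r^2 * h
r^2 = 56.25
V = pi * 56.25 * 7
V = 393.75 * pi
V = 1237
1237 ft^3


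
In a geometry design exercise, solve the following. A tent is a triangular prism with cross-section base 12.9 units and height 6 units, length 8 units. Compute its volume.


Shape: triangular prism
Triangle base = 12.9 units, triangle height = 6 units, prism length L = 8 units
Formula: V = (1/2 * b * h_tri) * L
Cross-section area = 0.5 * 12.9 * 6 = 38.7
V = 38.7 * 8
V = 309.6
309.6 units^3


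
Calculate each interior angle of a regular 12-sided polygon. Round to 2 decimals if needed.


Shape: regular dodecagon (12 sides)
Formula: interior angle = (n - 2) * 180 / n
(n - 2) = 10
(n - 2) * 180 = 1800
angle = 1800 / 12
angle = 150
150 degrees


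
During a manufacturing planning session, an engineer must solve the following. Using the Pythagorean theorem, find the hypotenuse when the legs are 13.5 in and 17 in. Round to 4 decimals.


Shape: right triangle
Legs a = 13.5 in, b = 17 in
Formula: c = sqrt(a^2 + b^2)
a^2 = 182.25, b^2 = 289
a^2 + b^2 = 471.25
c = sqrt(471.25)
c = 21.7083
21.7083 in


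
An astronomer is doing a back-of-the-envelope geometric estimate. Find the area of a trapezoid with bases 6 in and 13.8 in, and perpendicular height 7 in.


Shape: trapezoid
Parallel sides a = 6 in, b = 13.8 in; Height h = 7 in
Formula: A = (a + b) * h / 2
a + b = 6 + 13.8 = 19.8
A = 19.8 * 7 / 2
A = 138.6 / 2
A = 69.3
69.3 in^2


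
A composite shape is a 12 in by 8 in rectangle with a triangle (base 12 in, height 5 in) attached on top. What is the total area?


Composite shape: rectangle + triangle
Rectangle area = 12 * 8 = 96
Triangle area = 0.5 * 12 * 5 = 30
Total = 96 + 30
Total = 126
126 in^2


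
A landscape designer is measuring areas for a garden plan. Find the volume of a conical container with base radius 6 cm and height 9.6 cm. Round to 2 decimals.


Shape: cone
Radius r = 6 cm, Height h = 9.6 cm
Formula: V = (1/3) * pi * r^2 * h
r^2 = 36
pi * r^2 * h = pi * 36 * 9.6 = 345.6 * pi
V = 345.6 * pi / 3
V = 361.91
361.91 cm^3


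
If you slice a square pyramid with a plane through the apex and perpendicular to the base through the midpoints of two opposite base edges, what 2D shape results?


Solid: square pyramid
Cutting plane: through the apex and perpendicular to the base through the midpoints of two opposite base edges
Visualize the intersection of the plane with the solid's surface.
The boundary of the cut region is a isosceles triangle.
isosceles triangle


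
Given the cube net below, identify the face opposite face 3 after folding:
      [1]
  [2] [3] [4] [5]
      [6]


Net: cross layout. Take square 3 as the base (bottom).
Fold the four squares in the horizontal row up around 3: 2 -> left, 4 -> right, 5 wraps to the top.
Fold 1 and 6 up from 3: 1 -> back, 6 -> front.
Opposite pairs are therefore: (1, 6), (2, 4), (3, 5).
Face 3 is opposite face 5.
face 5


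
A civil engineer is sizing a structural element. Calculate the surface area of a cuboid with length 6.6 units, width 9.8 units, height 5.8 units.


Shape: rectangular prism
l = 6.6 units, w = 9.8 units, h = 5.8 units
Formula: SA = 2(lw + lh + wh)
lw = 64.68, lh = 38.28, wh = 56.84
lw + lh + wh = 159.8
SA = 2 * 159.8
SA = 319.6
319.6 units^2


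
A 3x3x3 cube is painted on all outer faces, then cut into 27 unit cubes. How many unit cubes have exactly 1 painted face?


Large cube: 3 x 3 x 3, cut into unit cubes.
n = 3, so n - 2 = 1
Cubes with 1 painted face lie in the interior of each face.
A cube has 6 faces; each contributes (n - 2)^2 = 1 such cubes.
Count = 6 * 1 = 6
6 unit cubes


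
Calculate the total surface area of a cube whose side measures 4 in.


Shape: cube
Side s = 4 in
A cube has 6 square faces.
Formula: SA = 6 * s^2
s^2 = 16
SA = 6 * 16
SA = 96
96 in^2


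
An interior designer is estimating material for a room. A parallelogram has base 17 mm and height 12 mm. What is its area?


Shape: parallelogram
Base b = 17 mm, Height h = 12 mm
Formula: A = b * h
A = 17 * 12
A = 204
204 mm^2


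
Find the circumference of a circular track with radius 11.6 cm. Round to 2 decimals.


Shape: circle
Radius r = 11.6 cm
Formula: C = 2 * pi * r
C = 2 * pi * 11.6
C = 23.2 * pi
C = 72.88
72.88 cm


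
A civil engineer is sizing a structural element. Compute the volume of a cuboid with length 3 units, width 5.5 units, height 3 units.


Shape: rectangular prism
l = 3 units, w = 5.5 units, h = 3 units
Formula: V = l * w * h
V = 3 * 5.5 * 3
V = 16.5 * 3
V = 49.5
49.5 units^3


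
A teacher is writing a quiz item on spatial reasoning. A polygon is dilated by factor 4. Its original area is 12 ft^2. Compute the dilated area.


Linear scale factor k = 4
Original area = 12 ft^2
Rule: under a linear scaling by k, areas scale by k^2.
k^2 = 4^2 = 16
New area = 12 * 16
New area = 192
192 ft^2


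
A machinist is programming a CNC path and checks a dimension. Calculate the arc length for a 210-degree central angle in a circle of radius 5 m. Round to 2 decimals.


Shape: circular arc
Radius r = 5 m, Angle = 210 degrees
Formula: L = (angle/360) * 2 * pi * r
2 * pi * r = 10 * pi
L = (210/360) * 10 * pi
L = 5.833333 * pi
L = 18.33
18.33 m


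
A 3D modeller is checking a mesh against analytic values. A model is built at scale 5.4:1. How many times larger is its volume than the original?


Linear scale factor k = 5.4
Rule: under a linear scaling by k, volumes scale by k^3.
k^3 = 5.4 * 5.4 * 5.4
k^3 = 29.16 * 5.4
k^3 = 157.464
Volume scales by a factor of 157.464.
157.464 (dimensionless)


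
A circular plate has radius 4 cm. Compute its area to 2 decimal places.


Shape: circle
Radius r = 4 cm
Formula: A = pi * r^2
r^2 = 4^2 = 16
A = pi * 16
A = 50.27
50.27 cm^2


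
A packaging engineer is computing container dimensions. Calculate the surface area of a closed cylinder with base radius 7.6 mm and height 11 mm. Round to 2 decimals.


Shape: closed cylinder
Radius r = 7.6 mm, Height h = 11 mm
Formula: SA = 2*pi*r^2 + 2*pi*r*h = 2*pi*r*(r + h)
r + h = 18.6
2 * r * (r + h) = 2 * 7.6 * 18.6 = 282.72
SA = 282.72 * pi
SA = 888.19
888.19 mm^2


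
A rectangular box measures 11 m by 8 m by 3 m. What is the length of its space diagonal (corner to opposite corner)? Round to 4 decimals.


Shape: rectangular box (space diagonal)
l = 11 m, w = 8 m, h = 3 m
Visualize: the diagonal of the base, then a right triangle with that diagonal and the height.
Formula: d = sqrt(l^2 + w^2 + h^2)
l^2 + w^2 + h^2 = 121 + 64 + 9 = 194
d = sqrt(194)
d = 13.9284
13.9284 m


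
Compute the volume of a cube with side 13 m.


Shape: cube
Side s = 13 m
Formula: V = s^3
V = 13 * 13 * 13
V = 169 * 13
V = 2197
2197 m^3


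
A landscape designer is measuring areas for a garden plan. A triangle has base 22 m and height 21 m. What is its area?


Shape: triangle
Base b = 22 m, Height h = 21 m
Formula: A = (1/2) * b * h
A = 0.5 * 22 * 21
A = 0.5 * 462
A = 231
231 m^2


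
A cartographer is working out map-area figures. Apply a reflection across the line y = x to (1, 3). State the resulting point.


Transformation: reflection
Original point: (1, 3)
Rule for reflection over y = x: (x, y) -> (y, x)
Apply: (1, 3) -> (3, 1)
(3, 1)


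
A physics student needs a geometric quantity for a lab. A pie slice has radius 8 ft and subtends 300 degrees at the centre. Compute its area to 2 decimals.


Shape: circular sector
Radius r = 8 ft, Angle = 300 degrees
Formula: A = (angle/360) * pi * r^2
r^2 = 64
Fraction of circle = 300/360
A = (300/360) * pi * 64
A = 53.333333 * pi
A = 167.55
167.55 ft^2


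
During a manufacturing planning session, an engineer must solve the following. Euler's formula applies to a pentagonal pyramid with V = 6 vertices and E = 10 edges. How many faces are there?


Polyhedron: pentagonal pyramid
Euler's formula for convex polyhedra: V - E + F = 2
Given: V = 6 vertices and E = 10 edges
Solve for F:
F = 2 + E - V = 2 + 10 - 6 = 6
6 faces


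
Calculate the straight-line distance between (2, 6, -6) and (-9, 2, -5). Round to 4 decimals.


3D distance between two points
P1 = (2, 6, -6), P2 = (-9, 2, -5)
Formula: d = sqrt((x2-x1)^2 + (y2-y1)^2 + (z2-z1)^2)
dx = -9 - 2 = -11
dy = 2 - 6 = -4
dz = -5 - -6 = 1
dx^2 + dy^2 + dz^2 = 121 + 16 + 1 = 138
d = sqrt(138)
d = 11.7473
11.7473 units


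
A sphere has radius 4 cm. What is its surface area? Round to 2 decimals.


Shape: sphere
Radius r = 4 cm
Formula: SA = 4 * pi * r^2
r^2 = 16
SA = 4 * pi * 16
SA = 64 * pi
SA = 201.06
201.06 cm^2


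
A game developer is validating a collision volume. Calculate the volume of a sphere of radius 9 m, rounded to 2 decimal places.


Shape: sphere
Radius r = 9 m
Formula: V = (4/3) * pi * r^3
r^3 = 729
(4/3) * 729 = 972
V = 972 * pi
V = 3053.63
3053.63 m^3


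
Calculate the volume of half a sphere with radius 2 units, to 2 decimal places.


Shape: hemisphere (half of a sphere)
Radius r = 2 units
Formula: V = (1/2) * (4/3) * pi * r^3 = (2/3) * pi * r^3
r^3 = 8
(2/3) * 8 = 5.333333
V = 5.333333 * pi
V = 16.76
16.76 units^3


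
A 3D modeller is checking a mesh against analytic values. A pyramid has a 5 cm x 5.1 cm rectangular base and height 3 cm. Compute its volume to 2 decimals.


Shape: rectangular pyramid
Base: 5 cm x 5.1 cm, Height h = 3 cm
Formula: V = (1/3) * base_area * h
base_area = 5 * 5.1 = 25.5
base_area * h = 25.5 * 3 = 76.5
V = 76.5 / 3
V = 25.5
25.5 cm^3


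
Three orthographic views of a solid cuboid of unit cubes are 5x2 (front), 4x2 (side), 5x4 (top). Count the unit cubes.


Orthographic views of a solid rectangular block:
Front view 5 x 2 -> length = 5, height = 2
Side view 4 x 2 -> width = 4, height = 2 (consistent)
Top view 5 x 4 -> confirms length = 5, width = 4
The block is 5 x 4 x 2.
Total unit cubes = 5 * 4 * 2 = 40
40 unit cubes


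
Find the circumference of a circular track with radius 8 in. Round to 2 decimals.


Shape: circle
Radius r = 8 in
Formula: C = 2 * pi * r
C = 2 * pi * 8
C = 16 * pi
C = 50.27
50.27 in


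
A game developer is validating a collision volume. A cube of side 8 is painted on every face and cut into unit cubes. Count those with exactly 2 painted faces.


Large cube: 8 x 8 x 8, cut into unit cubes.
n = 8, so n - 2 = 6
Cubes with 2 painted faces lie along the edges, excluding corners.
A cube has 12 edges; each contributes (n - 2) = 6 such cubes.
Count = 12 * 6 = 72
72 unit cubes


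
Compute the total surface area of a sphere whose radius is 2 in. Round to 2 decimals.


Shape: sphere
Radius r = 2 in
Formula: SA = 4 * pi * r^2
r^2 = 4
SA = 4 * pi * 4
SA = 16 * pi
SA = 50.27
50.27 in^2


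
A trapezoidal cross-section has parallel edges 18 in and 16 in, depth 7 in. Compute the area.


Shape: trapezoid
Parallel sides a = 18 in, b = 16 in; Height h = 7 in
Formula: A = (a + b) * h / 2
a + b = 18 + 16 = 34
A = 34 * 7 / 2
A = 238 / 2
A = 119
119 in^2


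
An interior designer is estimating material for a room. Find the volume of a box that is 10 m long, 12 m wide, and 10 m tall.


Shape: rectangular prism
l = 10 m, w = 12 m, h = 10 m
Formula: V = l * w * h
V = 10 * 12 * 10
V = 120 * 10
V = 1200
1200 m^3


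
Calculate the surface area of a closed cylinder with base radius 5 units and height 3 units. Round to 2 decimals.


Shape: closed cylinder
Radius r = 5 units, Height h = 3 units
Formula: SA = 2*pi*r^2 + 2*pi*r*h = 2*pi*r*(r + h)
r + h = 8
2 * r * (r + h) = 2 * 5 * 8 = 80
SA = 80 * pi
SA = 251.33
251.33 units^2


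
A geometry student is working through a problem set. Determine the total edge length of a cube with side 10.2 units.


Shape: cube
Side s = 10.2 units
A cube has 12 edges, all equal.
Formula: total edge length = 12 * s
Total = 12 * 10.2
Total = 122.4
122.4 units


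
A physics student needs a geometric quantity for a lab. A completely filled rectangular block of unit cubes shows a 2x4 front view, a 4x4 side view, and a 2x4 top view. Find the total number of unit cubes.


Orthographic views of a solid rectangular block:
Front view 2 x 4 -> length = 2, height = 4
Side view 4 x 4 -> width = 4, height = 4 (consistent)
Top view 2 x 4 -> confirms length = 2, width = 4
The block is 2 x 4 x 4.
Total unit cubes = 2 * 4 * 4 = 32
32 unit cubes


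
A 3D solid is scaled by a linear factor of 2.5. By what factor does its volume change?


Linear scale factor k = 2.5
Rule: under a linear scaling by k, volumes scale by k^3.
k^3 = 2.5 * 2.5 * 2.5
k^3 = 6.25 * 2.5
k^3 = 15.625
Volume scales by a factor of 15.625.
15.625 (dimensionless)


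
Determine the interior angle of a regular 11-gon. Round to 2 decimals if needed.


Shape: regular hendecagon (11 sides)
Formula: interior angle = (n - 2) * 180 / n
(n - 2) = 9
(n - 2) * 180 = 1620
angle = 1620 / 11
angle = 147.27
147.27 degrees


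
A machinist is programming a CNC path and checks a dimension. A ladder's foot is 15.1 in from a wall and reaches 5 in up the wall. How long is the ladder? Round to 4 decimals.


Shape: right triangle
Legs a = 15.1 in, b = 5 in
Formula: c = sqrt(a^2 + b^2)
a^2 = 228.01, b^2 = 25
a^2 + b^2 = 253.01
c = sqrt(253.01)
c = 15.9063
15.9063 in


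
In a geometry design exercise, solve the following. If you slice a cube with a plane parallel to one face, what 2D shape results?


Solid: cube
Cutting plane: parallel to one face
Visualize the intersection of the plane with the solid's surface.
The boundary of the cut region is a square.
square


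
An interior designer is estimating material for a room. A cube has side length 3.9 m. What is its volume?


Shape: cube
Side s = 3.9 m
Formula: V = s^3
V = 3.9 * 3.9 * 3.9
V = 15.21 * 3.9
V = 59.319
59.319 m^3


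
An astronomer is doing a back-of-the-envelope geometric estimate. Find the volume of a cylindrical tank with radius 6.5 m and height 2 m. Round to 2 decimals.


Shape: cylinder
Radius r = 6.5 m, Height h = 2 m
Formula: V = pi * r^2 * h
r^2 = 42.25
V = pi * 42.25 * 2
V = 84.5 * pi
V = 265.46
265.46 m^3


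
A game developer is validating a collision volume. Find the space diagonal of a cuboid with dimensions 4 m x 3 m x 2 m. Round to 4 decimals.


Shape: rectangular box (space diagonal)
l = 4 m, w = 3 m, h = 2 m
Visualize: the diagonal of the base, then a right triangle with that diagonal and the height.
Formula: d = sqrt(l^2 + w^2 + h^2)
l^2 + w^2 + h^2 = 16 + 9 + 4 = 29
d = sqrt(29)
d = 5.3852
5.3852 m


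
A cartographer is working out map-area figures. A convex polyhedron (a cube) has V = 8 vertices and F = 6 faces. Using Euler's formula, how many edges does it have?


Polyhedron: cube
Euler's formula for convex polyhedra: V - E + F = 2
Given: V = 8 vertices and F = 6 faces
Solve for E:
E = V + F - 2 = 8 + 6 - 2 = 12
12 edges


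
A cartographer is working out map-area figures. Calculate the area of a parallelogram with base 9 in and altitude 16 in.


Shape: parallelogram
Base b = 9 in, Height h = 16 in
Formula: A = b * h
A = 9 * 16
A = 144
144 in^2


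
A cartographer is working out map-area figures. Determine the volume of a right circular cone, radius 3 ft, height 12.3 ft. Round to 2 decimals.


Shape: cone
Radius r = 3 ft, Height h = 12.3 ft
Formula: V = (1/3) * pi * r^2 * h
r^2 = 9
pi * r^2 * h = pi * 9 * 12.3 = 110.7 * pi
V = 110.7 * pi / 3
V = 115.92
115.92 ft^3


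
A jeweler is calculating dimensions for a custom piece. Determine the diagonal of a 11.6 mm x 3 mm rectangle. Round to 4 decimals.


Shape: rectangle (diagonal via Pythagoras)
Sides: 11.6 mm and 3 mm
Formula: d = sqrt(l^2 + w^2)
l^2 = 134.56, w^2 = 9
l^2 + w^2 = 143.56
d = sqrt(143.56)
d = 11.9817
11.9817 mm


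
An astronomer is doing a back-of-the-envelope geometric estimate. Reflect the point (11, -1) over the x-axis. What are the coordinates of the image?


Transformation: reflection
Original point: (11, -1)
Rule for reflection over the x-axis: (x, y) -> (x, -y)
Apply: (11, -1) -> (11, 1)
(11, 1)


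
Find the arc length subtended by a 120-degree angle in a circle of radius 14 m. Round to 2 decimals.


Shape: circular arc
Radius r = 14 m, Angle = 120 degrees
Formula: L = (angle/360) * 2 * pi * r
2 * pi * r = 28 * pi
L = (120/360) * 28 * pi
L = 9.333333 * pi
L = 29.32
29.32 m


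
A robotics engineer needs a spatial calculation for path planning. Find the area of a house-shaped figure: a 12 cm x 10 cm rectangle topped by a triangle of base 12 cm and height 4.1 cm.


Composite shape: rectangle + triangle
Rectangle area = 12 * 10 = 120
Triangle area = 0.5 * 12 * 4.1 = 24.6
Total = 120 + 24.6
Total = 144.6
144.6 cm^2


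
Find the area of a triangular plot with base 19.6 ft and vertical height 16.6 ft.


Shape: triangle
Base b = 19.6 ft, Height h = 16.6 ft
Formula: A = (1/2) * b * h
A = 0.5 * 19.6 * 16.6
A = 0.5 * 325.36
A = 162.68
162.68 ft^2


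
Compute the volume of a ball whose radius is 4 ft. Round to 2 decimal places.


Shape: sphere
Radius r = 4 ft
Formula: V = (4/3) * pi * r^3
r^3 = 64
(4/3) * 64 = 85.333333
V = 85.333333 * pi
V = 268.08
268.08 ft^3


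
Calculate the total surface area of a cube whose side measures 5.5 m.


Shape: cube
Side s = 5.5 m
A cube has 6 square faces.
Formula: SA = 6 * s^2
s^2 = 30.25
SA = 6 * 30.25
SA = 181.5
181.5 m^2


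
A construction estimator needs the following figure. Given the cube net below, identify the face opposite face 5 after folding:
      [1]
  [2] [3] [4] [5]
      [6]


Net: cross layout. Take square 3 as the base (bottom).
Fold the four squares in the horizontal row up around 3: 2 -> left, 4 -> right, 5 wraps to the top.
Fold 1 and 6 up from 3: 1 -> back, 6 -> front.
Opposite pairs are therefore: (1, 6), (2, 4), (3, 5).
Face 5 is opposite face 3.
face 3


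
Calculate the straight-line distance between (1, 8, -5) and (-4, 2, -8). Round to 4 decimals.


3D distance between two points
P1 = (1, 8, -5), P2 = (-4, 2, -8)
Formula: d = sqrt((x2-x1)^2 + (y2-y1)^2 + (z2-z1)^2)
dx = -4 - 1 = -5
dy = 2 - 8 = -6
dz = -8 - -5 = -3
dx^2 + dy^2 + dz^2 = 25 + 36 + 9 = 70
d = sqrt(70)
d = 8.3666
8.3666 units


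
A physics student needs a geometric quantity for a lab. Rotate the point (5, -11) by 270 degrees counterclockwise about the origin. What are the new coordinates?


Transformation: rotation about the origin
Original point: (5, -11)
Rule for 270 deg counterclockwise: (x, y) -> (y, -x)
Apply: (5, -11) -> (-11, -5)
(-11, -5)


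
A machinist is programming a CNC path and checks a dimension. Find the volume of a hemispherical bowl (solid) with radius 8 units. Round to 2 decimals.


Shape: hemisphere (half of a sphere)
Radius r = 8 units
Formula: V = (1/2) * (4/3) * pi * r^3 = (2/3) * pi * r^3
r^3 = 512
(2/3) * 512 = 341.333333
V = 341.333333 * pi
V = 1072.33
1072.33 units^3


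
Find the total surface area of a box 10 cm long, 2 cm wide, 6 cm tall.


Shape: rectangular prism
l = 10 cm, w = 2 cm, h = 6 cm
Formula: SA = 2(lw + lh + wh)
lw = 20, lh = 60, wh = 12
lw + lh + wh = 92
SA = 2 * 92
SA = 184
184 cm^2


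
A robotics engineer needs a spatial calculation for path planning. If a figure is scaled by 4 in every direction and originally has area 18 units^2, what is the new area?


Linear scale factor k = 4
Original area = 18 units^2
Rule: under a linear scaling by k, areas scale by k^2.
k^2 = 4^2 = 16
New area = 18 * 16
New area = 288
288 units^2


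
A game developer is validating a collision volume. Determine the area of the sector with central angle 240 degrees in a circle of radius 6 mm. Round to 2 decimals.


Shape: circular sector
Radius r = 6 mm, Angle = 240 degrees
Formula: A = (angle/360) * pi * r^2
r^2 = 36
Fraction of circle = 240/360
A = (240/360) * pi * 36
A = 24 * pi
A = 75.4
75.4 mm^2


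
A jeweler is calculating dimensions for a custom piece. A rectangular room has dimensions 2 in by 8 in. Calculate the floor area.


Shape: rectangle
Length l = 2 in, Width w = 8 in
Formula: A = l * w
A = 2 * 8
A = 16
16 in^2


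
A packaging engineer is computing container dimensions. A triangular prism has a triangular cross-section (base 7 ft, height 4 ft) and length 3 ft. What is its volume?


Shape: triangular prism
Triangle base = 7 ft, triangle height = 4 ft, prism length L = 3 ft
Formula: V = (1/2 * b * h_tri) * L
Cross-section area = 0.5 * 7 * 4 = 14
V = 14 * 3
V = 42
42 ft^3
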